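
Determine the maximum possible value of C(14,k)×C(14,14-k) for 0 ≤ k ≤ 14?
11,778,624

Working:
C(14,k)·C(14,14-k) = C(14,k)², maximised at the centre k = 7: C(14,7)² = 11,778,624.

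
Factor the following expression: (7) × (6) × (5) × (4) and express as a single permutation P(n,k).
P(7,4) = 7!/(3)!

Working:
Product of 4 consecutive descending integers starting at 7: P(7,4) = 7!/3! = 840.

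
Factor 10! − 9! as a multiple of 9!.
10! − 9! = 10·9! − 9! = (10 − 1)·9! = 9 × 9! = 3,265,920.
Final answer: 9 × 9! = 3,265,920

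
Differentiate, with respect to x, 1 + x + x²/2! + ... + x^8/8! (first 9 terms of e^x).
Differentiating term by term gives the first 8 terms of e^x.
Final answer: 1 + x + x²/2! + ... + x^7/7!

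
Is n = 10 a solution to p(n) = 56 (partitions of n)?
No

Solution: Pentagonal recurrence p(n) = p(n−1) + p(n−2) − p(n−5) − p(n−7) + …: p(10) = p(9) + p(8) − p(5) − p(3) = 30 + 22 − 7 − 3 = 42, which does not equal 56.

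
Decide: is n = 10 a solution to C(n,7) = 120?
Yes

Reasoning: C(10,7) = 10·9·8·7·6·5·4/7! = 604,800/5,040 = 120, which equals 120.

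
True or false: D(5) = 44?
True

Working:
Derangements of 5 elements: D(5) = (5-1)·[D(4) + D(3)] = 4·[9 + 2] = 44.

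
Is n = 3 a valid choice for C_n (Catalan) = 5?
C_3 = C(6,3)/(3+1) = 20/4 = 5, which equals 5.

Answer: Yes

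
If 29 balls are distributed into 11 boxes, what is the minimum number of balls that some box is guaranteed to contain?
3

Explanation: Pigeonhole: ⌈29/11⌉ = 3.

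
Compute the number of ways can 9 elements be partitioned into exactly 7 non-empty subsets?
This equals S(9,7), the Stirling number of the 2nd kind.
Using the Stirling recurrence: S(n,k) = k·S(n-1,k) + S(n-1,k-1)
S(9,7) = 7·S(8,7) + S(8,6)
         = 7·28 + 266
         = 196 + 266
         = 462

Answer: 462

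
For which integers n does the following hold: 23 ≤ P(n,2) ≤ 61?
6, 7, 8

Working:
P(5,2)=20; P(6,2)=30; P(7,2)=42; P(8,2)=56; P(9,2)=72. So valid n = 6, 7, 8.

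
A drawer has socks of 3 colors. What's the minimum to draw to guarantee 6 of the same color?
16

Solution: Worst case: 5 of each = 15. One more: 16.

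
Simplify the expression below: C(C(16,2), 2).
7,140

Reasoning: C(16,2) = 120, then C(120, 2) = 7,140.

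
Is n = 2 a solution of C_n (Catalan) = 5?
No
C_2 = C(4,2)/(2+1) = 6/3 = 2, which does not equal 5.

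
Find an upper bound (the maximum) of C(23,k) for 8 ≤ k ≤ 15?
C(23,k) is maximised at the centre of the row: C(23,11) = 1,352,078.
Final answer: 1,352,078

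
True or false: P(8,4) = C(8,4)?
False

Explanation: P(8,4) = 1,680 and C(8,4) = 70; P(n,r) = r! × C(n,r) so P > C whenever r ≥ 2.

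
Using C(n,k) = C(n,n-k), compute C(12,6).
924
C(12,6) = C(12,6) = 924.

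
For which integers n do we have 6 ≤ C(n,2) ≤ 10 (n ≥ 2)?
C(3,2)=3; C(4,2)=6; C(5,2)=10; C(6,2)=15. So valid n = 4, 5.

Answer: 4, 5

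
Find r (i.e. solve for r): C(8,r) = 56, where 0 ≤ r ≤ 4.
C(8,r) is increasing for 0 ≤ r ≤ 4. Stepping up (C(8,r+1) = C(8,r)·(8−r)/(r+1)): C(8,1) = 8, C(8,2) = 28, C(8,3) = 56 ✓. So r = 3.
Final answer: 3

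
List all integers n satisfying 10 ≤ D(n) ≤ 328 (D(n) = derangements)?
Using D(n) = (n−1)[D(n−1) + D(n−2)] with D(1)=0, D(2)=1: D(4)=9; D(5)=44; D(6)=265; D(7)=1,854. So valid n = 5, 6.

Answer: 5, 6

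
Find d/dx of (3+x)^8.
8(3+x)^7

Working:
Using the power rule: d/dx (3+x)^8 = 8(3+x)^{7}.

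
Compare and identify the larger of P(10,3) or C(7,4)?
P(10,3)=720, C(7,4)=35.

Answer: P(10,3)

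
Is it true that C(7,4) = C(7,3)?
True

Symmetry C(n,k) = C(n,n-k): C(7,4) = 35 and C(7,3) = 35. Both sides agree, so the statement holds.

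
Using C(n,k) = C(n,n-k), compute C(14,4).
1,001

C(14,4) = C(14,10) = 1,001.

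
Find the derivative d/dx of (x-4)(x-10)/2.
d/dx[(x-4)(x-10)] = (x-10) + (x-4) = 2x - 14. Dividing by 2 gives (2x - 14)/2.
Final answer: (2x - 14)/2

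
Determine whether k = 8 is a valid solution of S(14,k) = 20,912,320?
Yes

Working:
S(14,8) = 8·S(13,8) + S(13,7) = 8·1,899,612 + 5,715,424 = 20,912,320, which equals 20,912,320.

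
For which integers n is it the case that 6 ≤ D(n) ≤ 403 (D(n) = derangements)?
4, 5, 6

Working:
Using D(n) = (n−1)[D(n−1) + D(n−2)] with D(1)=0, D(2)=1: D(3)=2; D(4)=9; D(5)=44; D(6)=265; D(7)=1,854. So valid n = 4, 5, 6.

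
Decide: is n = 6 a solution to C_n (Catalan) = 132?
Yes

Working:
C_6 = C(12,6)/(6+1) = 924/7 = 132, which equals 132.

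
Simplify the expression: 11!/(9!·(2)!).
55

Reasoning: This is C(11,9) = 55.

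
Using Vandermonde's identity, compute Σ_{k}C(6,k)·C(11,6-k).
12,376

= C(6+11,6) = C(17,6) = 12,376.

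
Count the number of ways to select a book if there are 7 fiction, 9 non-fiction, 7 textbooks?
23

Reasoning: By the addition principle: 7 + 9 + 7 = 23.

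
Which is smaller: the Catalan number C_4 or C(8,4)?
C_4 = C(8,4)/(4+1) = 70/5 = 14; C(8,4) = 70.
Final answer: C_4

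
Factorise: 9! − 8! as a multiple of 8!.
9! − 8! = 9·8! − 8! = (9 − 1)·8! = 8 × 8! = 322,560.
Final answer: 8 × 8! = 322,560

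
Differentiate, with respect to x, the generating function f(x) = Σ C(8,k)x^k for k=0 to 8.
Term-by-term differentiation gives Σ k·C(8,k)x^{k-1} for k=1 to 8.

Answer: Σ k·C(8,k)x^(k-1) for k=1 to 8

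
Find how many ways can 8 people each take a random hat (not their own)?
14,833

Solution: Using D(n) = (n-1)[D(n-1) + D(n-2)]:
D(8) = (8-1) × [D(7) + D(6)]
      = 7 × [1854 + 265]
      = 7 × 2119
      = 14,833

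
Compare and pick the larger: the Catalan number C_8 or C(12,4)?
C_8

Working:
C_8 = C(16,8)/(8+1) = 12,870/9 = 1,430; C(12,4) = 495.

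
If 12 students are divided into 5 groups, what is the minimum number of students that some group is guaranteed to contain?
3

Explanation: Pigeonhole: ⌈12/5⌉ = 3.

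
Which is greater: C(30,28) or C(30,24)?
C(30,24)

Explanation: C(30,28)=435, C(30,24)=593,775.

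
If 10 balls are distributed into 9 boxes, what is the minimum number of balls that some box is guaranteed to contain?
2

Pigeonhole: ⌈10/9⌉ = 2.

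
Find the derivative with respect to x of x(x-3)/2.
(2x - 3)/2

Reasoning: d/dx[(x-0)(x-3)] = (x-3) + (x-0) = 2x - 3. Dividing by 2 gives (2x - 3)/2.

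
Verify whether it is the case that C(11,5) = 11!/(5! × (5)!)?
The correct denominator is 5!×6!, giving C(11,5) = 462; the stated RHS is 11!/(5!×5!) = 2,772 ≠ 462, so the statement does not hold.
Final answer: False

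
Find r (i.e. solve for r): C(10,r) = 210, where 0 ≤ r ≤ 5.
C(10,r) is increasing for 0 ≤ r ≤ 5. Stepping up (C(10,r+1) = C(10,r)·(10−r)/(r+1)): C(10,1) = 10, C(10,2) = 45, C(10,3) = 120, C(10,4) = 210 ✓. So r = 4.
Final answer: 4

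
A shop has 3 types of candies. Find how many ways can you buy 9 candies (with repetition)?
55

Working:
Stars and bars: C(9+3-1, 9) = C(11, 9) = 55.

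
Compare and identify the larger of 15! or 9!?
15!
15!=1,307,674,368,000, 9!=362,880. 15! > 9!.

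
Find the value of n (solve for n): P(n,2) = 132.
12

Working:
P(n,2) = n(n−1) is increasing in n; n(n−1) ≈ (n−0.5)^2 = 132 gives n ≈ 12.0. Check: P(10,2) = 90, P(11,2) = 110, P(12,2) = 132 ✓. So n = 12.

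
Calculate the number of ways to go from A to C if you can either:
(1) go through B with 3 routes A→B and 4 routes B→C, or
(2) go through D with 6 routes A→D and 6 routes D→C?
48
Route via B: 3×4=12. Route via D: 6×6=36. Total: 48.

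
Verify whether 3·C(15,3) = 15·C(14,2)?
True

Absorption identity k·C(n,k) = n·C(n-1,k-1). LHS = 3·455 = 1,365; RHS = 15·91 = 1,365.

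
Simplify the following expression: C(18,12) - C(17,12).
12,376

Working:
C(18,12) - C(17,12) = C(17,11) = 12,376.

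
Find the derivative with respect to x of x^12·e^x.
Product rule: d/dx[x^12]·e^x + x^12·d/dx[e^x] = 12x^{11}e^x + x^12e^x.

Answer: (12x^11 + x^12)e^x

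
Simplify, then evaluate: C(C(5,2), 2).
45

Working:
C(5,2) = 10, then C(10, 2) = 45.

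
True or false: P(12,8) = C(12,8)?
False

Working:
P(12,8) = 19,958,400 and C(12,8) = 495; P(n,r) = r! × C(n,r) so P > C whenever r ≥ 2.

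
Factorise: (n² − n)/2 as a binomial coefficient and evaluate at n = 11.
(n² − n)/2 = n(n−1)/2 = C(n,2). At n = 11: C(11,2) = 55.

Answer: C(n,2); C(11,2) = 55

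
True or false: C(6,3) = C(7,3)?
False

Explanation: LHS = C(6,3) = 20; RHS = C(7,3) = 35. 20 ≠ 35, so the statement does not hold.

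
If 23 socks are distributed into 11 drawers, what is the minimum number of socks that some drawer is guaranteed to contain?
3

Pigeonhole: ⌈23/11⌉ = 3.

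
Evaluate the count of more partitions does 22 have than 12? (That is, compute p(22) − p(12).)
925

Working:
Pentagonal recurrence p(n) = p(n−1) + p(n−2) − p(n−5) − p(n−7) + …: p(22) = p(21) + p(20) − p(17) − p(15) + p(10) + p(7) − p(0) = 792 + 627 − 297 − 176 + 42 + 15 − 1 = 1,002.
p(12) = p(11) + p(10) − p(7) − p(5) + p(0) = 56 + 42 − 15 − 7 + 1 = 77.
Difference = 1,002 − 77 = 925.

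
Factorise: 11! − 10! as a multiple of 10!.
10 × 10! = 36,288,000
11! − 10! = 11·10! − 10! = (11 − 1)·10! = 10 × 10! = 36,288,000.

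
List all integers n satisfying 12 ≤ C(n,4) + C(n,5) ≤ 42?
6

C(5,4)+C(5,5)=6; C(6,4)+C(6,5)=21; C(7,4)+C(7,5)=56. So valid n = 6.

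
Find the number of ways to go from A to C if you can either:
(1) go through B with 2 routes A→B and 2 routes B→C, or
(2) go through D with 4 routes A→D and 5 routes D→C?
24

Explanation: Route via B: 2×2=4. Route via D: 4×5=20. Total: 24.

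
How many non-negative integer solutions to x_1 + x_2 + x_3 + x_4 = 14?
680
C(14+4-1, 4-1) = 680.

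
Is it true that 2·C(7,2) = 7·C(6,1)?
Absorption identity k·C(n,k) = n·C(n-1,k-1). LHS = 2·21 = 42; RHS = 7·6 = 42.

Answer: True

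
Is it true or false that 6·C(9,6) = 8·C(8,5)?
False

Solution: Absorption identity k·C(n,k) = n·C(n-1,k-1). LHS = 6·84 = 504; RHS = 8·56 = 448.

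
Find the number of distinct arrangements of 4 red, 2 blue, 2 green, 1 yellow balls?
Multinomial: 9!/(4! × 2! × 2! × 1!) = 3,780.
Final answer: 3,780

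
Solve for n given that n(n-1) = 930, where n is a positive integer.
31

Working:
n² − n − 930 = 0, so n = (1 ± √(1 + 4·930))/2 = (1 ± √3,721)/2 = (1 ± 61)/2, i.e. n = 31 or n = -30. Taking the positive root, n = 31 (check: 31×30 = 930).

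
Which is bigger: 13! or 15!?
15!

Explanation: 13!=6,227,020,800, 15!=1,307,674,368,000. 15! > 13!.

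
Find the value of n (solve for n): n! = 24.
4
n! is strictly increasing. 2! = 2, 3! = 6, 4! = 24 ✓. So n = 4.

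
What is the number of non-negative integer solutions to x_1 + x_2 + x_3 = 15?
136

Solution: C(15+3-1, 3-1) = 136.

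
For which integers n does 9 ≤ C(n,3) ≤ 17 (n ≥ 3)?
5

Explanation: C(4,3)=4; C(5,3)=10; C(6,3)=20. So valid n = 5.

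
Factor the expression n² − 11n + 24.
(n − 3)(n − 8)

Reasoning: Seek roots whose sum is 11 and product is 24: (3, 8). So n² − 11n + 24 = (n − 3)(n − 8).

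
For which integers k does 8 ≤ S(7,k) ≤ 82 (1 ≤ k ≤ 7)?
2, 6

Working:
S(7,1)=1; S(7,2)=63; S(7,3)=301; S(7,4)=350; S(7,5)=140; S(7,6)=21; S(7,7)=1. So valid k = 2, 6.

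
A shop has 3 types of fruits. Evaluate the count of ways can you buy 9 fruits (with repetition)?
55

Working:
Stars and bars: C(9+3-1, 9) = C(11, 9) = 55.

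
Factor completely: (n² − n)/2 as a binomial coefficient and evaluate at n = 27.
C(n,2); C(27,2) = 351

Working:
(n² − n)/2 = n(n−1)/2 = C(n,2). At n = 27: C(27,2) = 351.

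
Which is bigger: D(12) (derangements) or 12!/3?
D(12) = (12-1)·[D(11) + D(10)] = 11·[14,684,570 + 1,334,961] = 176,214,841; 12!/3 = 479,001,600/3 = 159,667,200.

Answer: D(12)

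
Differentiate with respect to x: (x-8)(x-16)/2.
d/dx[(x-8)(x-16)] = (x-16) + (x-8) = 2x - 24. Dividing by 2 gives (2x - 24)/2.

Answer: (2x - 24)/2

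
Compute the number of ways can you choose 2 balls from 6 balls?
C(6,2) = 6! / (2! × (6-2)!)
         = 6! / (2! × 4!)
         = 15
Final answer: 15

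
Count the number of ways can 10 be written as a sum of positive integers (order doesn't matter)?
Pentagonal recurrence p(n) = p(n−1) + p(n−2) − p(n−5) − p(n−7) + …: p(10) = p(9) + p(8) − p(5) − p(3) = 30 + 22 − 7 − 3 = 42.

Answer: 42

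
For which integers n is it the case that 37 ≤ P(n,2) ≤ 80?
7, 8, 9
P(6,2)=30; P(7,2)=42; P(8,2)=56; P(9,2)=72; P(10,2)=90. So valid n = 7, 8, 9.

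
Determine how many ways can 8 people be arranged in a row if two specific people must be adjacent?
10,080

Explanation: Treat pair as unit: (8-1)! arrangements × 2 internal orders = 10,080.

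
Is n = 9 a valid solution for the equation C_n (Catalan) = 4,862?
Yes

C_9 = C(18,9)/(9+1) = 48,620/10 = 4,862, which equals 4,862.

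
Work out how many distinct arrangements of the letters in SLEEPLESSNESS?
1,081,080

Reasoning: Word has 13 letters (S=5, L=2, E=4, P=1, N=1). Arrangements: 13!/Π(k!) = 1,081,080.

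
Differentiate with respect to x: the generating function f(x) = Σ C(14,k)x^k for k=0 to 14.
Term-by-term differentiation gives Σ k·C(14,k)x^{k-1} for k=1 to 14.

Answer: Σ k·C(14,k)x^(k-1) for k=1 to 14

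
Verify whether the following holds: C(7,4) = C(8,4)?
False

Working:
LHS = C(7,4) = 35; RHS = C(8,4) = 70. 35 ≠ 70, so the statement does not hold.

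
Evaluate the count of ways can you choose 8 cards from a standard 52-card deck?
752,538,150
C(52,8) = 752,538,150.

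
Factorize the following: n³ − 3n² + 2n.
n(n − 1)(n − 2)

Reasoning: n³ − 3n² + 2n = n(n² − 3n + 2) = n(n − 1)(n − 2).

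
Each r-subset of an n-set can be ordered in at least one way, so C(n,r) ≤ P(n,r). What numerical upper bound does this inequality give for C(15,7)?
32,432,400

Solution: P(15,7) = 15·14·13·12·11·10·9 = 32,432,400, so C(15,7) ≤ 32,432,400. (The bound is loose by a factor of 7! = 5,040: C(15,7) = 32,432,400/5,040 = 6,435.)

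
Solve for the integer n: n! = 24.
4
n! is strictly increasing. 2! = 2, 3! = 6, 4! = 24 ✓. So n = 4.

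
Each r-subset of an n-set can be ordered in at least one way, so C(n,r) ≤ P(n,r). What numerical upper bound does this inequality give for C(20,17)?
405,483,668,029,440,000

P(20,17) = 20·19·18·17·16·15·14·13·12·11·10·9·8·7·6·5·4 = 405,483,668,029,440,000, so C(20,17) ≤ 405,483,668,029,440,000. (The bound is loose by a factor of 17! = 355,687,428,096,000: C(20,17) = 405,483,668,029,440,000/355,687,428,096,000 = 1,140.)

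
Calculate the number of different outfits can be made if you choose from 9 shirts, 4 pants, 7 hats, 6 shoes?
By the multiplication principle: 9 × 4 × 7 × 6 = 1,512.

Answer: 1,512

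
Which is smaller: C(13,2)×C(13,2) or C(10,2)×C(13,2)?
C(13,2)×C(13,2)=6,084, C(10,2)×C(13,2)=3,510.
Final answer: C(10,2)×C(13,2)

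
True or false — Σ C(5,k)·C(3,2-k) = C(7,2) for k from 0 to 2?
False

Reasoning: Vandermonde's identity gives C(8,2) = 28; RHS C(7,2) = 21.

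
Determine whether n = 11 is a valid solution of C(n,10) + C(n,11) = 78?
No
C(11,10) + C(11,11) = 11 + 1 = 12, which does not equal 78.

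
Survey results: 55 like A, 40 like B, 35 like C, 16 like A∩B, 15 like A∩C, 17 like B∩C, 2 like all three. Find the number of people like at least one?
|A∪B∪C| = 55+40+35-16-15-17+2 = 84.
Final answer: 84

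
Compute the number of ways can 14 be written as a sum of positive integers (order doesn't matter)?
135

Explanation: Pentagonal recurrence p(n) = p(n−1) + p(n−2) − p(n−5) − p(n−7) + …: p(14) = p(13) + p(12) − p(9) − p(7) + p(2) = 101 + 77 − 30 − 15 + 2 = 135.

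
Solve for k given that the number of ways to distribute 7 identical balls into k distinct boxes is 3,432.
8

Stars and bars: the count is C(7+k−1, k−1), increasing in k. k=6: C(12,5) = 792, k=7: C(13,6) = 1,716, k=8: C(14,7) = 3,432 ✓. So k = 8.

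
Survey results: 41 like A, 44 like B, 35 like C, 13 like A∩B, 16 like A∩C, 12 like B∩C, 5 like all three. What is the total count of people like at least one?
84

Reasoning: |A∪B∪C| = 41+44+35-13-16-12+5 = 84.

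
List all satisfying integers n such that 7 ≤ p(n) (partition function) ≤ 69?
5, 6, 7, 8, 9, 10, 11

Tabulating p(n) via p(n) = p(n−1) + p(n−2) − p(n−5) − p(n−7) + …: p(4)=5; p(5)=7; p(6)=11; p(7)=15; p(8)=22; p(9)=30; p(10)=42; p(11)=56; p(12)=77. So valid n = 5, 6, 7, 8, 9, 10, 11.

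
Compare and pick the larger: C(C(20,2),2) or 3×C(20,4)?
C(C(20,2),2)

Working:
C(C(20,2),2)=17,955, 3×C(20,4)=14,535.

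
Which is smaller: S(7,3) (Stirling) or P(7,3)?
P(7,3)

Reasoning: S(7,3) = 3·S(6,3) + S(6,2) = 3·90 + 31 = 301; P(7,3) = 210.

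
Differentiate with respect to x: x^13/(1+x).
(13x^12(1+x) - x^13)/(1+x)²

Quotient rule: [13x^{12}(1+x) - x^13]/(1+x)².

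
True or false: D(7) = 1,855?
False

Working:
Derangements of 7 elements: D(7) = (7-1)·[D(6) + D(5)] = 6·[265 + 44] = 1,854.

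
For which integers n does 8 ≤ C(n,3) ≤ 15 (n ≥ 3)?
C(4,3)=4; C(5,3)=10; C(6,3)=20. So valid n = 5.
Final answer: 5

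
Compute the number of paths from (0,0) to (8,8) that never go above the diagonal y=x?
1,430

Solution: Counted by the Catalan number C_8: C_8 = C(16,8)/(8+1) = 12,870/9 = 1,430.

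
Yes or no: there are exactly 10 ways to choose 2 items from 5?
Yes

Reasoning: C(5,2) = 10.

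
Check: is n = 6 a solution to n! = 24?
No

6! = 6·5! = 6·120 = 720, which does not equal 24.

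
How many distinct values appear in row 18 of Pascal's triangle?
10

Reasoning: Row 18 has entries C(18,0)..C(18,18); by symmetry C(18,k)=C(18,18-k), giving 10 distinct values.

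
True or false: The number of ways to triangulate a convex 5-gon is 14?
False

Triangulations of a convex 5-gon are counted by the Catalan number C_3: C_3 = C(6,3)/(3+1) = 20/4 = 5.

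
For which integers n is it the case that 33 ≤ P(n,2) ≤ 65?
P(6,2)=30; P(7,2)=42; P(8,2)=56; P(9,2)=72. So valid n = 7, 8.
Final answer: 7, 8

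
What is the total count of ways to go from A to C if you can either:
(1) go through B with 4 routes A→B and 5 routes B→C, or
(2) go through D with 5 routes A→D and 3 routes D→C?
Route via B: 4×5=20. Route via D: 5×3=15. Total: 35.
Final answer: 35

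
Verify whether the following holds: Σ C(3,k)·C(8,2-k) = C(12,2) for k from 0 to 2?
False

Reasoning: Vandermonde's identity gives C(11,2) = 55; RHS C(12,2) = 66.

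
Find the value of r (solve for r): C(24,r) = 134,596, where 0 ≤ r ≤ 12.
6

C(24,r) is increasing for 0 ≤ r ≤ 12. Stepping up (C(24,r+1) = C(24,r)·(24−r)/(r+1)): C(24,1) = 24, C(24,2) = 276, C(24,3) = 2,024, C(24,4) = 10,626, C(24,5) = 42,504, C(24,6) = 134,596 ✓. So r = 6.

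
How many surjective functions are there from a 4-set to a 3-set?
36

Solution: Onto functions = 3! × S(4,3)
First compute S(4,3) via recurrence:
Using the Stirling recurrence: S(n,k) = k·S(n-1,k) + S(n-1,k-1)
S(4,3) = 3·S(3,3) + S(3,2)
         = 3·1 + 3
         = 3 + 3
         = 6
Then: 6 × 6 = 36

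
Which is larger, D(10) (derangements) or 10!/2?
D(10) = (10-1)·[D(9) + D(8)] = 9·[133,496 + 14,833] = 1,334,961; 10!/2 = 3,628,800/2 = 1,814,400.
Final answer: 10!/2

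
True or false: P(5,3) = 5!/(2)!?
True

Solution: Permutation formula P(n,k) = n!/(n-k)!: 5!/2! = 120/2 = 60 = P(5,3). The statement holds.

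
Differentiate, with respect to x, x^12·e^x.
(12x^11 + x^12)e^x

Explanation: Product rule: d/dx[x^12]·e^x + x^12·d/dx[e^x] = 12x^{11}e^x + x^12e^x.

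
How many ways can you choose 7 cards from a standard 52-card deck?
C(52,7) = 133,784,560.

Answer: 133,784,560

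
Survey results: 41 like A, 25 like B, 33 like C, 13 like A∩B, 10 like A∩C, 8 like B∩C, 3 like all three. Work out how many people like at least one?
71

Reasoning: |A∪B∪C| = 41+25+33-13-10-8+3 = 71.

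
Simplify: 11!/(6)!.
55,440

This equals 11×10×...×7 = 55,440.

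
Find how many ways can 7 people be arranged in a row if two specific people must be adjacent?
1,440

Working:
Treat pair as unit: (7-1)! arrangements × 2 internal orders = 1,440.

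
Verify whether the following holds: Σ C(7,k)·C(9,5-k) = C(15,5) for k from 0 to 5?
Vandermonde's identity gives C(16,5) = 4,368; RHS C(15,5) = 3,003.
Final answer: False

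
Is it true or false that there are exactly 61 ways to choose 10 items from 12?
False

Solution: C(12,10) = 66 ≠ 61.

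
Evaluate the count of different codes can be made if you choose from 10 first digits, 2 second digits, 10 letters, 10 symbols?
By the multiplication principle: 10 × 2 × 10 × 10 = 2,000.
Final answer: 2,000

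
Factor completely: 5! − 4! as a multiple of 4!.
4 × 4! = 96

5! − 4! = 5·4! − 4! = (5 − 1)·4! = 4 × 4! = 96.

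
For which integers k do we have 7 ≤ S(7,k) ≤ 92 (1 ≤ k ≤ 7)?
2, 6

Working:
S(7,1)=1; S(7,2)=63; S(7,3)=301; S(7,4)=350; S(7,5)=140; S(7,6)=21; S(7,7)=1. So valid k = 2, 6.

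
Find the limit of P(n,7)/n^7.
1

Solution: P(n,7) = n(n-1)···(n-6) ≈ n^7 for large n. Limit = 1.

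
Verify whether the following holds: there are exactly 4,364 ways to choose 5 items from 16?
C(16,5) = 4,368 ≠ 4364.

Answer: False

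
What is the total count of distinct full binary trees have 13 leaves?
208,012

Explanation: Using the Catalan number formula: C_n = C(2n, n) / (n+1)
C_12 = C(24, 12) / (12+1)
     = 2704156 / 13
     = 208,012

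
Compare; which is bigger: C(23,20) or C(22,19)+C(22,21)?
C(23,20)

Reasoning: C(23,20)=1,771; C(22,19)+C(22,21)=1,540+22=1,562.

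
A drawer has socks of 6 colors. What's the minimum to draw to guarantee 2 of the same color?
7

Explanation: Worst case: 1 of each = 6. One more: 7.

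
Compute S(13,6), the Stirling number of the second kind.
9,321,312

Using the Stirling recurrence: S(n,k) = k·S(n-1,k) + S(n-1,k-1)
S(13,6) = 6·S(12,6) + S(12,5)
         = 6·1323652 + 1379400
         = 7941912 + 1379400
         = 9,321,312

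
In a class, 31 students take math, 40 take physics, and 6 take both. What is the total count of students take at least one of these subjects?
|A∪B| = |A|+|B|-|A∩B| = 31+40-6 = 65.

Answer: 65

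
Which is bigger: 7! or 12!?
12!

7!=5,040, 12!=479,001,600. 12! > 7!.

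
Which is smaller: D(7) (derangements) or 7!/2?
D(7)

Explanation: D(7) = (7-1)·[D(6) + D(5)] = 6·[265 + 44] = 1,854; 7!/2 = 5,040/2 = 2,520.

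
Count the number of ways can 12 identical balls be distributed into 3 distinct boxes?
91

Solution: C(12+3-1, 3-1) = C(14, 2) = 91.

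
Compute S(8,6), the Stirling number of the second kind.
266

Reasoning: Using the Stirling recurrence: S(n,k) = k·S(n-1,k) + S(n-1,k-1)
S(8,6) = 6·S(7,6) + S(7,5)
         = 6·21 + 140
         = 126 + 140
         = 266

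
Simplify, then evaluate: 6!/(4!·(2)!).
15

Explanation: This is C(6,4) = 15.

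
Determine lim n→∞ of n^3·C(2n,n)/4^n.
C(2n,n) ~ 4^n/√(πn), so n^3·C(2n,n)/4^n ~ n^(3 − 1/2)/√π → ∞.

Answer: ∞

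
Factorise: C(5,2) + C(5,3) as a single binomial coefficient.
C(6,3)

Reasoning: By Pascal's identity: C(5,2) + C(5,3) = C(6,3) = 20.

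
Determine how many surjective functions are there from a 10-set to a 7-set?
29,635,200

Reasoning: Onto functions = 7! × S(10,7)
First compute S(10,7) via recurrence:
Using the Stirling recurrence: S(n,k) = k·S(n-1,k) + S(n-1,k-1)
S(10,7) = 7·S(9,7) + S(9,6)
         = 7·462 + 2646
         = 3234 + 2646
         = 5,880
Then: 5040 × 5880 = 29,635,200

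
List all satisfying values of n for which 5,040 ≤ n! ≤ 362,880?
7, 8, 9
n! is strictly increasing; 7! = 5,040 and 9! = 362,880, so valid n = 7, 8, 9.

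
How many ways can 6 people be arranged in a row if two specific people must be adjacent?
240

Explanation: Treat pair as unit: (6-1)! arrangements × 2 internal orders = 240.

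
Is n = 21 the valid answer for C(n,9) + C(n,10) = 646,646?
C(21,9) + C(21,10) = 293,930 + 352,716 = 646,646, which equals 646,646.
Final answer: Yes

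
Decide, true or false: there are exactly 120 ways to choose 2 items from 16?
True

Solution: C(16,2) = 120.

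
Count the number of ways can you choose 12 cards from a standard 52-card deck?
206,379,406,870

Working:
C(52,12) = 206,379,406,870.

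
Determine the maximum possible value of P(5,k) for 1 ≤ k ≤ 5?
120

Working:
P(5,k) increases in k, so maximum at k = 5: 5! = 120.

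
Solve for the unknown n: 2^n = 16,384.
14

16,384 = 1,024 × 16 = 2^10 × 2^4 = 2^14, so n = 14.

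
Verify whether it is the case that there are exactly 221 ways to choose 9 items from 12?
C(12,9) = 220 ≠ 221.

Answer: False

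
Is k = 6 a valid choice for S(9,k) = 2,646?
S(9,6) = 6·S(8,6) + S(8,5) = 6·266 + 1,050 = 2,646, which equals 2,646.

Answer: Yes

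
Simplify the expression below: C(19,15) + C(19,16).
4,845

Explanation: By Pascal's identity: C(20,16) = 4,845.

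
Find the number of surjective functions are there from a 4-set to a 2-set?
14
Onto functions = 2! × S(4,2)
First compute S(4,2) via recurrence:
Using the Stirling recurrence: S(n,k) = k·S(n-1,k) + S(n-1,k-1)
S(4,2) = 2·S(3,2) + S(3,1)
         = 2·3 + 1
         = 6 + 1
         = 7
Then: 2 × 7 = 14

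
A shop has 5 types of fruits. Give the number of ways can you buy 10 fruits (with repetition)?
1,001

Stars and bars: C(10+5-1, 10) = C(14, 10) = 1,001.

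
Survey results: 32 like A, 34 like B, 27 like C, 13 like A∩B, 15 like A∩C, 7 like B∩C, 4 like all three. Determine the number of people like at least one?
|A∪B∪C| = 32+34+27-13-15-7+4 = 62.
Final answer: 62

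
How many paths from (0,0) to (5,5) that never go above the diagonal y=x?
Counted by the Catalan number C_5: C_5 = C(10,5)/(5+1) = 252/6 = 42.

Answer: 42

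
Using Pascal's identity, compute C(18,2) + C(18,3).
969

Reasoning: C(18,2) + C(18,3) = C(19,3) = 969.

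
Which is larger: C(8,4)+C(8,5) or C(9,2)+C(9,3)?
C(8,4)+C(8,5)

Explanation: First=126, Second=120.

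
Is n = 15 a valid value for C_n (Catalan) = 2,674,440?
No

Reasoning: C_15 = C(30,15)/(15+1) = 155,117,520/16 = 9,694,845, which does not equal 2,674,440.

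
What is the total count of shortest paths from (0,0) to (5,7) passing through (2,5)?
210

Reasoning: To (2,5): C(7,2)=21. From there: C(5,3)=10. Total: 210.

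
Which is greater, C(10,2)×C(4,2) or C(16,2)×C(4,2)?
C(16,2)×C(4,2)

C(10,2)×C(4,2)=270, C(16,2)×C(4,2)=720.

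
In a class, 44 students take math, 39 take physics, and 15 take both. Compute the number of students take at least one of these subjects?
68

|A∪B| = |A|+|B|-|A∩B| = 44+39-15 = 68.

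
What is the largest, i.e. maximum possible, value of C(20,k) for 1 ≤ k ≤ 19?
184,756

Explanation: C(20,k) is maximised at the centre of the row: C(20,10) = 184,756.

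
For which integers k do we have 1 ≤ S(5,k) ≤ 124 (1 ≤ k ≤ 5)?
1, 2, 3, 4, 5

Explanation: S(5,1)=1; S(5,2)=15; S(5,3)=25; S(5,4)=10; S(5,5)=1. So valid k = 1, 2, 3, 4, 5.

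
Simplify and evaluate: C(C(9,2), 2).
630

Reasoning: C(9,2) = 36, then C(36, 2) = 630.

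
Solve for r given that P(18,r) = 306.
2

P(18,r) = 18·17·…·(18−r+1), a product of r factors. Multiplying down from 18: 18 = 18; 18·17 = 306 ✓ (2 factors). So r = 2.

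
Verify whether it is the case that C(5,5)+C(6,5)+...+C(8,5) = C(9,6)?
True

Explanation: Hockey stick identity gives Σ = C(9,6) = 84; RHS C(9,6) = 84.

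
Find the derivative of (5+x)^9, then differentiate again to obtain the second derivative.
First derivative: 9(5+x)^{8}. Second derivative: 9·8·(5+x)^{7} = 72(5+x)^{7}.
Final answer: 72(5+x)^7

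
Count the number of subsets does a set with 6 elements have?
64

Solution: Each element can be included or excluded: 2^6 = 64.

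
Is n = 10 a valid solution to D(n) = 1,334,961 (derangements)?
Yes

D(10) = (10-1)·[D(9) + D(8)] = 9·[133,496 + 14,833] = 1,334,961, which equals 1,334,961.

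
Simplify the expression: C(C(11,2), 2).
1,485
C(11,2) = 55, then C(55, 2) = 1,485.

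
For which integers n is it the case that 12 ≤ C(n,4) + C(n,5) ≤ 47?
6

Explanation: C(5,4)+C(5,5)=6; C(6,4)+C(6,5)=21; C(7,4)+C(7,5)=56. So valid n = 6.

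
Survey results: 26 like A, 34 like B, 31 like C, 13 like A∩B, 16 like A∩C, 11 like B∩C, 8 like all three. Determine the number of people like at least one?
59

Explanation: |A∪B∪C| = 26+34+31-13-16-11+8 = 59.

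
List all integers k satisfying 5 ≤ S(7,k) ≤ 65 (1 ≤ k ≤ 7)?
2, 6

Reasoning: S(7,1)=1; S(7,2)=63; S(7,3)=301; S(7,4)=350; S(7,5)=140; S(7,6)=21; S(7,7)=1. So valid k = 2, 6.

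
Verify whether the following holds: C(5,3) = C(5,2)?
True
Symmetry C(n,k) = C(n,n-k): C(5,3) = 10 and C(5,2) = 10. Both sides agree, so the statement holds.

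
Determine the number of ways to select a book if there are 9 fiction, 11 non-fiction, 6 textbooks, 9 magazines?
35

Reasoning: By the addition principle: 9 + 11 + 6 + 9 = 35.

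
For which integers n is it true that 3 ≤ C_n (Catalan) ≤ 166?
C_2=2; C_3=5; C_4=14; C_5=42; C_6=132; C_7=429. So valid n = 3, 4, 5, 6.

Answer: 3, 4, 5, 6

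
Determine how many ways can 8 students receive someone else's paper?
14,833

Using D(n) = (n-1)[D(n-1) + D(n-2)]:
D(8) = (8-1) × [D(7) + D(6)]
      = 7 × [1854 + 265]
      = 7 × 2119
      = 14,833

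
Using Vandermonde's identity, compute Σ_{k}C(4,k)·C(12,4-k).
1,820

Explanation: = C(4+12,4) = C(16,4) = 1,820.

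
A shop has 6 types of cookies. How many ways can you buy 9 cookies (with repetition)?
2,002

Reasoning: Stars and bars: C(9+6-1, 9) = C(14, 9) = 2,002.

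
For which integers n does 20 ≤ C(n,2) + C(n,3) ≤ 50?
5, 6

Solution: C(4,2)+C(4,3)=10; C(5,2)+C(5,3)=20; C(6,2)+C(6,3)=35; C(7,2)+C(7,3)=56. So valid n = 5, 6.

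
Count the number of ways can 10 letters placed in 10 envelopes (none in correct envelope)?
1,334,961

Working:
Using D(n) = (n-1)[D(n-1) + D(n-2)]:
D(10) = (10-1) × [D(9) + D(8)]
      = 9 × [133496 + 14833]
      = 9 × 148329
      = 1,334,961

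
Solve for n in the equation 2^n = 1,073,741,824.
1,073,741,824 = 1,024 × 1,024 × 1,024 = 2^10 × 2^10 × 2^10 = 2^30, so n = 30.
Final answer: 30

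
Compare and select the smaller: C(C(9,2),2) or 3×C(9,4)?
3×C(9,4)
C(C(9,2),2)=630, 3×C(9,4)=378.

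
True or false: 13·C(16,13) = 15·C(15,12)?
Absorption identity k·C(n,k) = n·C(n-1,k-1). LHS = 13·560 = 7,280; RHS = 15·455 = 6,825.

Answer: False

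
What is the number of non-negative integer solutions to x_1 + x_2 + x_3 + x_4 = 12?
C(12+4-1, 4-1) = 455.

Answer: 455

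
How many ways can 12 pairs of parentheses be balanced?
208,012

Solution: Using the Catalan number formula: C_n = C(2n, n) / (n+1)
C_12 = C(24, 12) / (12+1)
     = 2704156 / 13
     = 208,012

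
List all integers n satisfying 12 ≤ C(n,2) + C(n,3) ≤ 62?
C(4,2)+C(4,3)=10; C(5,2)+C(5,3)=20; C(6,2)+C(6,3)=35; C(7,2)+C(7,3)=56; C(8,2)+C(8,3)=84. So valid n = 5, 6, 7.

Answer: 5, 6, 7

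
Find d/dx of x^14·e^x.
Product rule: d/dx[x^14]·e^x + x^14·d/dx[e^x] = 14x^{13}e^x + x^14e^x.

Answer: (14x^13 + x^14)e^x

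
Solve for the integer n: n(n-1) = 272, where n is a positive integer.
17

n² − n − 272 = 0, so n = (1 ± √(1 + 4·272))/2 = (1 ± √1,089)/2 = (1 ± 33)/2, i.e. n = 17 or n = -16. Taking the positive root, n = 17 (check: 17×16 = 272).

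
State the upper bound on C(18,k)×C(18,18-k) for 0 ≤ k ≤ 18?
2,363,904,400

Working:
C(18,k)·C(18,18-k) = C(18,k)², maximised at the centre k = 9: C(18,9)² = 2,363,904,400.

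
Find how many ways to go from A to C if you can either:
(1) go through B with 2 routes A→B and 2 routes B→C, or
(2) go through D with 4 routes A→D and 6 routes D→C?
Route via B: 2×2=4. Route via D: 4×6=24. Total: 28.

Answer: 28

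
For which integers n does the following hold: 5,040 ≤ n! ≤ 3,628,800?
7, 8, 9, 10

Working:
n! is strictly increasing; 7! = 5,040 and 10! = 3,628,800, so valid n = 7, 8, 9, 10.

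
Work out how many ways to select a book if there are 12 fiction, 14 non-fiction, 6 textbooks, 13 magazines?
45

By the addition principle: 12 + 14 + 6 + 13 = 45.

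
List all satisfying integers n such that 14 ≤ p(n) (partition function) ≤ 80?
7, 8, 9, 10, 11, 12
Tabulating p(n) via p(n) = p(n−1) + p(n−2) − p(n−5) − p(n−7) + …: p(6)=11; p(7)=15; p(8)=22; p(9)=30; p(10)=42; p(11)=56; p(12)=77; p(13)=101. So valid n = 7, 8, 9, 10, 11, 12.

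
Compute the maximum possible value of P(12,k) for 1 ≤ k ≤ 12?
P(12,k) increases in k, so maximum at k = 12: 12! = 479,001,600.

Answer: 479,001,600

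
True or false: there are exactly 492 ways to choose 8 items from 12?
C(12,8) = 495 ≠ 492.
Final answer: False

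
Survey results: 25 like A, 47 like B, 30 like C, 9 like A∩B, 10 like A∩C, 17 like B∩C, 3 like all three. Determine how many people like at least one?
69

|A∪B∪C| = 25+47+30-9-10-17+3 = 69.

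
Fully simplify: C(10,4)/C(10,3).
7/4

C(n,k+1)/C(n,k) = (n−k)/(k+1). Here (10−3)/(3+1) = 7/4 = 7/4.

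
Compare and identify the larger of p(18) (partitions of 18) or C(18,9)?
C(18,9)

Solution: Pentagonal recurrence p(n) = p(n−1) + p(n−2) − p(n−5) − p(n−7) + …: p(18) = p(17) + p(16) − p(13) − p(11) + p(6) + p(3) = 297 + 231 − 101 − 56 + 11 + 3 = 385; C(18,9) = 48,620.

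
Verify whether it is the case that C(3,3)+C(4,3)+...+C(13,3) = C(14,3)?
False

Explanation: Hockey stick identity gives Σ = C(14,4) = 1,001; RHS C(14,3) = 364.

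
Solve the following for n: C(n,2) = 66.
12

C(n,2) = n(n−1)/2! is increasing in n, and n(n−1) = 2!·66 = 132 ≈ (n−0.5)^2 gives n ≈ 12.0. Check: C(10,2) = 45, C(11,2) = 55, C(12,2) = 66 ✓. So n = 12.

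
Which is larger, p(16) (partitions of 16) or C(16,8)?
Pentagonal recurrence p(n) = p(n−1) + p(n−2) − p(n−5) − p(n−7) + …: p(16) = p(15) + p(14) − p(11) − p(9) + p(4) + p(1) = 176 + 135 − 56 − 30 + 5 + 1 = 231; C(16,8) = 12,870.

Answer: C(16,8)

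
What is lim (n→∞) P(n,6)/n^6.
1
P(n,6) = n(n-1)···(n-5) ≈ n^6 for large n. Limit = 1.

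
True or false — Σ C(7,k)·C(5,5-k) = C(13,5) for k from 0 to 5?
False

Reasoning: Vandermonde's identity gives C(12,5) = 792; RHS C(13,5) = 1,287.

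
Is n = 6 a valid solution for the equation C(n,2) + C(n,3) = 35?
Yes

Explanation: C(6,2) + C(6,3) = 15 + 20 = 35, which equals 35.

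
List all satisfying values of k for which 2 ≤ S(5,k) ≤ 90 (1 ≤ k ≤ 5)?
2, 3, 4

Working:
S(5,1)=1; S(5,2)=15; S(5,3)=25; S(5,4)=10; S(5,5)=1. So valid k = 2, 3, 4.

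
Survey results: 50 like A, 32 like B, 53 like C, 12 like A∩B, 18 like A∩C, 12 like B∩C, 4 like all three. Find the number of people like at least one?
97
|A∪B∪C| = 50+32+53-12-18-12+4 = 97.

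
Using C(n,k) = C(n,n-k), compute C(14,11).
C(14,11) = C(14,3) = 364.
Final answer: 364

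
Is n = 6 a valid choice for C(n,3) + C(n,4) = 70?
No

Solution: C(6,3) + C(6,4) = 20 + 15 = 35, which does not equal 70.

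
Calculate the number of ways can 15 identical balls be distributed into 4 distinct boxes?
816
C(15+4-1, 4-1) = C(18, 3) = 816.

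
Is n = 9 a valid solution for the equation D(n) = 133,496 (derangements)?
Yes

Reasoning: D(9) = (9-1)·[D(8) + D(7)] = 8·[14,833 + 1,854] = 133,496, which equals 133,496.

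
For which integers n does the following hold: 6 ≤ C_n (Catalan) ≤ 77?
4, 5
C_3=5; C_4=14; C_5=42; C_6=132. So valid n = 4, 5.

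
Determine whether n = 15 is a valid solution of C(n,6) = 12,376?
No

Explanation: C(15,6) = 15·14·13·12·11·10/6! = 3,603,600/720 = 5,005, which does not equal 12,376.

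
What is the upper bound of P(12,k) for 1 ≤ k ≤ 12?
P(12,k) increases in k, so maximum at k = 12: 12! = 479,001,600.

Answer: 479,001,600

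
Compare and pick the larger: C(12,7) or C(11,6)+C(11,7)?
By Pascal's identity: C(12,7) = C(11,6)+C(11,7) = 792. Equal.

Answer: Equal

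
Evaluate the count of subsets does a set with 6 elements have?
64

Solution: Each element can be included or excluded: 2^6 = 64.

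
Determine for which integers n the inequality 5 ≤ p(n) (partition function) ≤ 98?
4, 5, 6, 7, 8, 9, 10, 11, 12

Reasoning: Tabulating p(n) via p(n) = p(n−1) + p(n−2) − p(n−5) − p(n−7) + …: p(3)=3; p(4)=5; p(5)=7; p(6)=11; p(7)=15; p(8)=22; p(9)=30; p(10)=42; p(11)=56; p(12)=77; p(13)=101. So valid n = 4, 5, 6, 7, 8, 9, 10, 11, 12.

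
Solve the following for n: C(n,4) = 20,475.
28

Reasoning: C(n,4) = n(n−1)(n−2)(n−3)/4! is increasing in n, and n(n−1)(n−2)(n−3) = 4!·20,475 = 491,400 ≈ (n−1.5)^4 gives n ≈ 28.0. Check: C(26,4) = 14,950, C(27,4) = 17,550, C(28,4) = 20,475 ✓. So n = 28.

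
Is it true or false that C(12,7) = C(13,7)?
False

LHS = C(12,7) = 792; RHS = C(13,7) = 1,716. 792 ≠ 1,716, so the statement does not hold.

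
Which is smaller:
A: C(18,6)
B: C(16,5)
A=C(18,6)=18,564, B=C(16,5)=4,368.
Final answer: B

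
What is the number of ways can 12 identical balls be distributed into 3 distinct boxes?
C(12+3-1, 3-1) = C(14, 2) = 91.

Answer: 91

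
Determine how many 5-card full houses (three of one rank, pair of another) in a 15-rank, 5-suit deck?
21,000

Working:
Triple rank: 15. Triple suits: C(5,3)=10. Pair rank: 14. Pair suits: C(5,2)=10. Total: 21,000.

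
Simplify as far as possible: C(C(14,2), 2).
4,095
C(14,2) = 91, then C(91, 2) = 4,095.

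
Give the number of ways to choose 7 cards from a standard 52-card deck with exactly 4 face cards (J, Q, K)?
4,890,600

Reasoning: 12 face cards and 40 non-face cards: C(12,4) × C(40,3) = 495 × 9,880 = 4,890,600.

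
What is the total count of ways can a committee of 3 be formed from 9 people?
84

Solution: C(9,3) = 9! / (3! × (9-3)!)
         = 9! / (3! × 6!)
         = 84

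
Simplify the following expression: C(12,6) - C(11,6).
C(12,6) - C(11,6) = C(11,5) = 462.

Answer: 462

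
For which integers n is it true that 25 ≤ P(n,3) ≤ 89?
5

P(4,3)=24; P(5,3)=60; P(6,3)=120. So valid n = 5.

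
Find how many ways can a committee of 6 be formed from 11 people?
C(11,6) = 11! / (6! × (11-6)!)
         = 11! / (6! × 5!)
         = 462

Answer: 462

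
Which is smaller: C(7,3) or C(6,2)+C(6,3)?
By Pascal's identity: C(7,3) = C(6,2)+C(6,3) = 35. Equal.

Answer: Equal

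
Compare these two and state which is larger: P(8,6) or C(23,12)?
C(23,12)

Working:
P(8,6)=20,160, C(23,12)=1,352,078.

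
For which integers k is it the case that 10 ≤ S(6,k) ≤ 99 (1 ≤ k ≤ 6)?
2, 3, 4, 5

S(6,1)=1; S(6,2)=31; S(6,3)=90; S(6,4)=65; S(6,5)=15; S(6,6)=1. So valid k = 2, 3, 4, 5.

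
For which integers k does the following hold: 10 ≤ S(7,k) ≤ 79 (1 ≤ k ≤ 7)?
2, 6

Working:
S(7,1)=1; S(7,2)=63; S(7,3)=301; S(7,4)=350; S(7,5)=140; S(7,6)=21; S(7,7)=1. So valid k = 2, 6.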